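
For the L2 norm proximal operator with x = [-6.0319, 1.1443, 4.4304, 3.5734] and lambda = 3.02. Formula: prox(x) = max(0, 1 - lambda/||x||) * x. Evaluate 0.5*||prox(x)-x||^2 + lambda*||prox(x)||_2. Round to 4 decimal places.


Step 1: Compute ||x||.
||x|| = 8.372
Step 2: Compute scaling factor.
scale = max(0, 1 - 3.02/8.372) = 0.6393
Step 3: prox(x) = [-3.856, 0.7315, 2.8322, 2.2844]
||prox(x)|| = 5.352
Step 4: Proximal objective.
0.5*||prox-x||^2 = 4.5602
lambda*||prox|| = 16.163
Total = 20.7233


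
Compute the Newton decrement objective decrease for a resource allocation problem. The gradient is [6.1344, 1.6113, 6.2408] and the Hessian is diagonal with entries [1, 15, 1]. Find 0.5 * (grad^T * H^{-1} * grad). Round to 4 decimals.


Step 1: H is diagonal, so H^(-1) * g = [6.1344, 0.1074, 6.2408].
Step 2: g^T H^(-1) g = sum_i g_i^2 / H_ii
  = (6.1344)^2/1 + (1.6113)^2/15 + (6.2408)^2/1
  = 37.6309 + 0.1731 + 38.9476 = 76.7515
Step 3: Objective decrease = 0.5 * g^T H^(-1) g = 38.3758


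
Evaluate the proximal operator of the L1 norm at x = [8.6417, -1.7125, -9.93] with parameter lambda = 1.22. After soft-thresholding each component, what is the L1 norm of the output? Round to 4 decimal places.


Soft-thresholding with lambda = 1.22:
prox(8.6417) = sign(8.6417)*max(|8.6417| - 1.22, 0) = 7.4217
prox(-1.7125) = sign(-1.7125)*max(|-1.7125| - 1.22, 0) = -0.4925
prox(-9.93) = sign(-9.93)*max(|-9.93| - 1.22, 0) = -8.71
prox(x) = [7.4217, -0.4925, -8.71]
||prox(x)||_1 = 7.4217 + 0.4925 + 8.71 = 16.6242


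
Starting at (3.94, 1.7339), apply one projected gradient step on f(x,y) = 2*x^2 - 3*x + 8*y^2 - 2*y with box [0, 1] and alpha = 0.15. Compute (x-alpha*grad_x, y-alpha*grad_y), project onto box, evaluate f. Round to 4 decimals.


Step 1: Compute gradient at (3.94, 1.7339).
grad_x = 2*2*3.94 - 3 = 12.76
grad_y = 2*8*1.7339 - 2 = 25.7424
Step 2: Gradient step.
x_raw = 3.94 - 0.15*12.76 = 2.026
y_raw = 1.7339 - 0.15*25.7424 = -2.1275
Step 3: Project onto [0, 1].
x_proj = clip(2.026) = 1.0
y_proj = clip(-2.1275) = 0.0
Step 4: Evaluate f.
f(1.0, 0.0) = -1.0


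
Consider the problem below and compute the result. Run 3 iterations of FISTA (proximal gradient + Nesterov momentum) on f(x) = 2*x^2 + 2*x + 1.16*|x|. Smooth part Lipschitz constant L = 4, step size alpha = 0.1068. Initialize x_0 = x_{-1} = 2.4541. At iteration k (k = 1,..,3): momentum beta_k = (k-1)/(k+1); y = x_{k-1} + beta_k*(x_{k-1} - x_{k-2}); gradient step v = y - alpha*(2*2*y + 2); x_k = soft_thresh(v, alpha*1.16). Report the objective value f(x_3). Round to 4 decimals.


FISTA on f(x) = 2*x^2 + 2*x + 1.16*|x|
L = 4, alpha = 0.1068
Iteration 1: beta = 0.0, y = 2.4541 + 0.0*(2.4541 - 2.4541) = 2.4541
  grad(y) = 11.8164, v = y - alpha*grad = 1.1921
  prox(v) = soft_thresh(1.1921, 0.1239) = 1.0682
Iteration 2: beta = 0.3333, y = 1.0682 + 0.3333*(1.0682 - 2.4541) = 0.6063
  grad(y) = 4.425, v = y - alpha*grad = 0.1337
  prox(v) = soft_thresh(0.1337, 0.1239) = 0.0098
Iteration 3: beta = 0.5, y = 0.0098 + 0.5*(0.0098 - 1.0682) = -0.5194
  grad(y) = -0.0778, v = y - alpha*grad = -0.5111
  prox(v) = soft_thresh(-0.5111, 0.1239) = -0.3872
f(x_3) = 2*(-0.3872)^2 + 2*(-0.3872) + 1.16*|-0.3872| = -0.0254


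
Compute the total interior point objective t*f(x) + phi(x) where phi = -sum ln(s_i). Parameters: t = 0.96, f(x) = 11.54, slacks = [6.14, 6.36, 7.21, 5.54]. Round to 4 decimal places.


Step 1: Compute log-barrier.
ln values: [1.8148, 1.85, 1.9755, 1.712]
phi = -(1.8148 + 1.85 + 1.9755 + 1.712) = -7.3523
Step 2: Compute augmented objective.
t*f(x) = 0.96*11.54 = 11.0784
Total = 11.0784 - 7.3523 = 3.7261


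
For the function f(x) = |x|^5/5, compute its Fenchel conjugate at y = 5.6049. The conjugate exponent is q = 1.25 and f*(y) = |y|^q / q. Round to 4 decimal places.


The conjugate exponent q satisfies 1/p + 1/q = 1.
p = 5, so q = 5/(5 - 1) = 1.25
|y|^q = 5.6049^1.25 = 8.624
f*(5.6049) = 8.624 / 1.25 = 6.8992


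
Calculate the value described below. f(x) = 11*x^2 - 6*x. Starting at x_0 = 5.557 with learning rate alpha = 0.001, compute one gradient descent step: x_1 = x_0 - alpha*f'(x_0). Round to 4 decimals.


We compute the gradient at x_0 and apply the update.
f'(x) = 22*x - 6
f'(5.557) = 22*5.557 - 6 = 116.254
x_1 = 5.557 - 0.001*116.254 = 5.4407


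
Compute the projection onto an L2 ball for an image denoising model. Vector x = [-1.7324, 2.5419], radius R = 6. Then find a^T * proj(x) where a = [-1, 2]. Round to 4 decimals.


Step 1: Compute ||x|| (intermediates to 6 decimals).
||x|| = sqrt((-1.7324)^2 + 2.5419^2) = 3.076112
Step 2: Project.
Since ||x|| <= R, proj = x (no scaling needed).
proj(x) = [-1.7324, 2.5419]
Step 3: Dot product.
a^T * proj(x) = -1*(-1.7324) + 2*2.5419 = 6.8162


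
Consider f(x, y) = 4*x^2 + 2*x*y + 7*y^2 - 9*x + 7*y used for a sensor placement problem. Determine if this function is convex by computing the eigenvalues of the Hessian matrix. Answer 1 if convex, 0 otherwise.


The Hessian of f(x,y) = 4*x^2 + 2*x*y + 7*y^2 - 9*x + 7*y is:
H = [[8, 2], [2, 14]]
Trace = 8 + 14 = 22
Determinant = 8*14 - (2)^2 = 108
Discriminant = (22)^2 - 4*108 = 52.0
Eigenvalues: lambda_1 = 7.3944, lambda_2 = 14.6056
The function is convex.

1


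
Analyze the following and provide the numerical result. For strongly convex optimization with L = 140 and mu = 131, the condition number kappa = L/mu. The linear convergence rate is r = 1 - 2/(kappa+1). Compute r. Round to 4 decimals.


Step 1: Compute the condition number.
kappa = L/mu = 140/131 = 1.0687
Step 2: Compute the convergence rate.
r = 1 - 2/(kappa + 1) = 1 - 2*mu/(L + mu) = (L - mu)/(L + mu) = 9/271 = 0.0332


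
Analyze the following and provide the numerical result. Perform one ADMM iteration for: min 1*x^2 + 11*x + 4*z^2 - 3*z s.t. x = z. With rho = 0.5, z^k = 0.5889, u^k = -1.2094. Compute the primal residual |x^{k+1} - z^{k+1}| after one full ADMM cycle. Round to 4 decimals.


ADMM iteration with rho = 0.5, z^k = 0.5889, u^k = -1.2094
Step 1: x-update.
Minimize 1*x^2 + 11*x + (0.5/2)*(x - 0.5889 - 1.2094)^2
FOC: (2*1 + 0.5)*x = -11 + 0.5*(0.5889 + 1.2094)
x^{k+1} = -4.0403
Step 2: z-update.
Minimize 4*z^2 - 3*z + (0.5/2)*(-4.0403 - z - 1.2094)^2
FOC: (2*4 + 0.5)*z = 3 + 0.5*(-4.0403 - 1.2094)
z^{k+1} = 0.0441
Step 3: u-update.
u^{k+1} = -1.2094 - 4.0403 - 0.0441 = -5.2939
Step 4: Primal residual = |-4.0403 - 0.0441| = 4.0845


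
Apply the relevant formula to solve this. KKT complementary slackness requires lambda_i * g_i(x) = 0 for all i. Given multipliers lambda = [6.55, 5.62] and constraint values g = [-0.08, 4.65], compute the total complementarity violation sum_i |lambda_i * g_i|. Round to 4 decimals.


KKT complementary slackness check:
lambda_1 * g_1 = 6.55 * -0.08 = -0.524
lambda_2 * g_2 = 5.62 * 4.65 = 26.133
Total violation = 0.524 + 26.133 = 26.657


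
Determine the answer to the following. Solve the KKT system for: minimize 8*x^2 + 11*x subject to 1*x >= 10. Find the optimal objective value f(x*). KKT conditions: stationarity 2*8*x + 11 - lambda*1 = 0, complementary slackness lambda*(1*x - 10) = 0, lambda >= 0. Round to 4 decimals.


Step 1: Try lambda = 0 (constraint inactive).
x_unc = -11/(2*8) = -0.6875
Check: 1*-0.6875 = -0.6875 < 10 -- violated!
Step 2: Constraint must be active: 1*x = 10
x* = 10/1 = 10.0
lambda = (2*8*10.0 + 11)/1 = 171.0
Step 3: Compute optimal value.
f(x*) = 8*10.0^2 + 11*10.0 = 910.0


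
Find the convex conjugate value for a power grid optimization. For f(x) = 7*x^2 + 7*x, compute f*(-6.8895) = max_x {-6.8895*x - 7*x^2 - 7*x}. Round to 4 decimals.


f*(y) = sup_x {y*x - a*x^2 - b*x} = sup_x {(y-b)*x - a*x^2}
FOC: (y - b) - 2a*x = 0 => x* = (y - b)/(2a)
x* = (-6.8895 - 7)/(2*7) = -0.9921
f*(-6.8895) = (y-b)^2/(4a) = (-6.8895 - 7)^2/(4*7)
= 192.9182/28 = 6.8899


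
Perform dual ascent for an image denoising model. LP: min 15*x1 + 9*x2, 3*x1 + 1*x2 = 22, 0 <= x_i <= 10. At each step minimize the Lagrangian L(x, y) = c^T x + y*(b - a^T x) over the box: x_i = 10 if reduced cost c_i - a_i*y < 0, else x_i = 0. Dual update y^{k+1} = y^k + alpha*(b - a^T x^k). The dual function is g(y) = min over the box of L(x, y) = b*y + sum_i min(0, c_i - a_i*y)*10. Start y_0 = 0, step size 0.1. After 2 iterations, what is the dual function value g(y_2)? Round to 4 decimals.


Dual ascent for LP: min 15*x1 + 9*x2, 3*x1 + 1*x2 = 22, 0 <= x_i <= 10
Step 1: y^k = 0.0, reduced costs: (15.0, 9.0)
  x^k = (0.0, 0.0), subgradient = b - a^T x = 22.0
  y^{k+1} = 0.0 + 0.1*22.0 = 2.2
Step 2: y^k = 2.2, reduced costs: (8.4, 6.8)
  x^k = (0.0, 0.0), subgradient = b - a^T x = 22.0
  y^{k+1} = 2.2 + 0.1*22.0 = 4.4
Dual objective at y_2 = 4.4: reduced costs (1.8, 4.6), box minimizer x = (0.0, 0.0)
g(y_2) = b*y + (c1 - a1*y)*x1 + (c2 - a2*y)*x2 = 22*4.4 + 1.8*0.0 + 4.6*0.0 = 96.8 + 0.0 + 0.0 = 96.8


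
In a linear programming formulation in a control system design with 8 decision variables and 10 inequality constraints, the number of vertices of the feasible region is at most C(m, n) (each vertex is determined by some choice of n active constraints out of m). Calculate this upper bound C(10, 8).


Each vertex corresponds to some choice of n active constraints out of m, so the number of vertices is at most C(m, n) = m! / (n!(m-n)!).
m = 10, n = 8
Numerator: 10 * 9 * 8 * 7 * 6 * 5 * 4 * 3
Denominator: 8! = 40320
C(10, 8) = 45


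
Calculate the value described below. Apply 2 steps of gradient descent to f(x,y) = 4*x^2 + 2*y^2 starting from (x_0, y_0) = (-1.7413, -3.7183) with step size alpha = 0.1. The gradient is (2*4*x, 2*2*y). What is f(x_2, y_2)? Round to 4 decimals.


Gradient descent on f(x,y) = 4*x^2 + 2*y^2.
Starting point: (-1.7413, -3.7183), alpha = 0.1
Step 1: grad_x = 2*4*-1.7413 = -13.9304, grad_y = 2*2*-3.7183 = -14.8732
  x_1 = -1.7413 - 0.1*-13.9304 = -0.3483
  y_1 = -3.7183 - 0.1*-14.8732 = -2.231
Step 2: grad_x = 2*4*-0.3483 = -2.7861, grad_y = 2*2*-2.231 = -8.9239
  x_2 = -0.3483 - 0.1*-2.7861 = -0.0697
  y_2 = -2.231 - 0.1*-8.9239 = -1.3386
f(-0.0697, -1.3386) = 4*(-0.0697)^2 + 2*(-1.3386)^2 = 3.603


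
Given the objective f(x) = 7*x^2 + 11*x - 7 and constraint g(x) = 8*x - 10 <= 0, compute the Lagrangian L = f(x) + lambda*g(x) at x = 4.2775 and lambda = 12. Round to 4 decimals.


Step 1: Evaluate f(x).
f(4.2775) = 7*4.2775^2 + 11*4.2775 - 7 = 168.1315
Step 2: Evaluate g(x).
g(4.2775) = 8*4.2775 - 10 = 24.22
Step 3: Compute Lagrangian.
L = 168.1315 + 12*24.22 = 458.7715


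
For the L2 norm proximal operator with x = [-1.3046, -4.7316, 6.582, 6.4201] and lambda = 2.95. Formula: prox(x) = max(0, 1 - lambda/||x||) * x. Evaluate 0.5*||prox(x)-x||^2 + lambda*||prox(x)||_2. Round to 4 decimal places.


Step 1: Compute ||x||.
||x|| = 10.4226
Step 2: Compute scaling factor.
scale = max(0, 1 - 2.95/10.4226) = 0.717
Step 3: prox(x) = [-0.9353, -3.3924, 4.719, 4.603]
||prox(x)|| = 7.4726
Step 4: Proximal objective.
0.5*||prox-x||^2 = 4.3513
lambda*||prox|| = 22.0442
Total = 26.3954


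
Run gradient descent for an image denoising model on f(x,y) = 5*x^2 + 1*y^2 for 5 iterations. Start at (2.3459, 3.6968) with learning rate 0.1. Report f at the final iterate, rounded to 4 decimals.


Gradient descent on f(x,y) = 5*x^2 + 1*y^2.
Starting point: (2.3459, 3.6968), alpha = 0.1
Step 1: grad_x = 2*5*2.3459 = 23.459, grad_y = 2*1*3.6968 = 7.3936
  x_1 = 2.3459 - 0.1*23.459 = 0.0
  y_1 = 3.6968 - 0.1*7.3936 = 2.9574
Step 2: grad_x = 2*5*0.0 = 0.0, grad_y = 2*1*2.9574 = 5.9149
  x_2 = 0.0 - 0.1*0.0 = 0.0
  y_2 = 2.9574 - 0.1*5.9149 = 2.366
Step 3: grad_x = 2*5*0.0 = 0.0, grad_y = 2*1*2.366 = 4.7319
  x_3 = 0.0 - 0.1*0.0 = 0.0
  y_3 = 2.366 - 0.1*4.7319 = 1.8928
Step 4: grad_x = 2*5*0.0 = 0.0, grad_y = 2*1*1.8928 = 3.7855
  x_4 = 0.0 - 0.1*0.0 = 0.0
  y_4 = 1.8928 - 0.1*3.7855 = 1.5142
Step 5: grad_x = 2*5*0.0 = 0.0, grad_y = 2*1*1.5142 = 3.0284
  x_5 = 0.0 - 0.1*0.0 = 0.0
  y_5 = 1.5142 - 0.1*3.0284 = 1.2114
f(0.0, 1.2114) = 5*0.0^2 + 1*1.2114^2 = 1.4674


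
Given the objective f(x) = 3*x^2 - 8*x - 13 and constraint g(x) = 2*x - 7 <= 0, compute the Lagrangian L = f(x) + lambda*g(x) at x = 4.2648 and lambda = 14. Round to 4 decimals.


Step 1: Evaluate f(x).
f(4.2648) = 3*4.2648^2 - 8*4.2648 - 13 = 7.4472
Step 2: Evaluate g(x).
g(4.2648) = 2*4.2648 - 7 = 1.5296
Step 3: Compute Lagrangian.
L = 7.4472 + 14*1.5296 = 28.8616


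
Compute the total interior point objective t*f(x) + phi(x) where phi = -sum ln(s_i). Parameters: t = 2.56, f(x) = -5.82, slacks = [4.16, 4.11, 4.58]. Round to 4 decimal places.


Step 1: Compute log-barrier.
ln values: [1.4255, 1.4134, 1.5217]
phi = -(1.4255 + 1.4134 + 1.5217) = -4.3606
Step 2: Compute augmented objective.
t*f(x) = 2.56*-5.82 = -14.8992
Total = -14.8992 - 4.3606 = -19.2598


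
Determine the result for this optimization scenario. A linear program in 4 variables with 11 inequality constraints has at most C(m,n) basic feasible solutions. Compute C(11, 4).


Each vertex corresponds to some choice of n active constraints out of m, so the number of vertices is at most C(m, n) = m! / (n!(m-n)!).
m = 11, n = 4
Numerator: 11 * 10 * 9 * 8
Denominator: 4! = 24
C(11, 4) = 330


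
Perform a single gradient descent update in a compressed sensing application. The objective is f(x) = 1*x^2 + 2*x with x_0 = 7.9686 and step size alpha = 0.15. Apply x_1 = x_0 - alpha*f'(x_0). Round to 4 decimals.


We compute the gradient at x_0 and apply the update.
f'(x) = 2*x + 2
f'(7.9686) = 2*7.9686 + 2 = 17.9372
x_1 = 7.9686 - 0.15*17.9372 = 5.278


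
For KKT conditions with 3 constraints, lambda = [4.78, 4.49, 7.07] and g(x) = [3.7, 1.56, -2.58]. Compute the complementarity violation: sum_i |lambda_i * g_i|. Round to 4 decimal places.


KKT complementary slackness check:
lambda_1 * g_1 = 4.78 * 3.7 = 17.686
lambda_2 * g_2 = 4.49 * 1.56 = 7.0044
lambda_3 * g_3 = 7.07 * -2.58 = -18.2406
Total violation = 17.686 + 7.0044 + 18.2406 = 42.931


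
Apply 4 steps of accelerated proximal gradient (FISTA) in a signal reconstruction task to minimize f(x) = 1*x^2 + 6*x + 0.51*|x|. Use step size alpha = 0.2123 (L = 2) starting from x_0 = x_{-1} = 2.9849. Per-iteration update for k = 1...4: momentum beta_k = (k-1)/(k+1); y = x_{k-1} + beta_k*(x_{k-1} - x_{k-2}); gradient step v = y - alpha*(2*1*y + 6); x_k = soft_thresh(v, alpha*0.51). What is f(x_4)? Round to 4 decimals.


FISTA on f(x) = 1*x^2 + 6*x + 0.51*|x|
L = 2, alpha = 0.2123
Iteration 1: beta = 0.0, y = 2.9849 + 0.0*(2.9849 - 2.9849) = 2.9849
  grad(y) = 11.9698, v = y - alpha*grad = 0.4437
  prox(v) = soft_thresh(0.4437, 0.1083) = 0.3354
Iteration 2: beta = 0.3333, y = 0.3354 + 0.3333*(0.3354 - 2.9849) = -0.5477
  grad(y) = 4.9046, v = y - alpha*grad = -1.589
  prox(v) = soft_thresh(-1.589, 0.1083) = -1.4807
Iteration 3: beta = 0.5, y = -1.4807 + 0.5*(-1.4807 - 0.3354) = -2.3887
  grad(y) = 1.2225, v = y - alpha*grad = -2.6483
  prox(v) = soft_thresh(-2.6483, 0.1083) = -2.54
Iteration 4: beta = 0.6, y = -2.54 + 0.6*(-2.54 + 1.4807) = -3.1756
  grad(y) = -0.3512, v = y - alpha*grad = -3.101
  prox(v) = soft_thresh(-3.101, 0.1083) = -2.9928
f(x_4) = 1*(-2.9928)^2 + 6*(-2.9928) + 0.51*|-2.9928| = -7.4736


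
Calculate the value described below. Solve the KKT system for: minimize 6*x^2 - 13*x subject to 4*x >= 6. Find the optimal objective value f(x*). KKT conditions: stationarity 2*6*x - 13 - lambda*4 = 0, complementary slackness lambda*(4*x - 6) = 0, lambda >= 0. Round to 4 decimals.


Step 1: Try lambda = 0 (constraint inactive).
x_unc = 13/(2*6) = 1.0833
Check: 4*1.0833 = 4.3332 < 6 -- violated!
Step 2: Constraint must be active: 4*x = 6
x* = 6/4 = 1.5
lambda = (2*6*1.5 - 13)/4 = 1.25
Step 3: Compute optimal value.
f(x*) = 6*1.5^2 - 13*1.5 = -6.0


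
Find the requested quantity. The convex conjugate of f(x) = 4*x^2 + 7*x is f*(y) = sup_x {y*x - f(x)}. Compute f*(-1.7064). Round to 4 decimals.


f*(y) = sup_x {y*x - a*x^2 - b*x} = sup_x {(y-b)*x - a*x^2}
FOC: (y - b) - 2a*x = 0 => x* = (y - b)/(2a)
x* = (-1.7064 - 7)/(2*4) = -1.0883
f*(-1.7064) = (y-b)^2/(4a) = (-1.7064 - 7)^2/(4*4)
= 75.8014/16 = 4.7376


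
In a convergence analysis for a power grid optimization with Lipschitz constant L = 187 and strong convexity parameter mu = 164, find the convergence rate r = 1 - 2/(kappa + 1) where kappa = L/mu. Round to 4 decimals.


Step 1: Compute the condition number.
kappa = L/mu = 187/164 = 1.1402
Step 2: Compute the convergence rate.
r = 1 - 2/(kappa + 1) = 1 - 2*mu/(L + mu) = (L - mu)/(L + mu) = 23/351 = 0.0655


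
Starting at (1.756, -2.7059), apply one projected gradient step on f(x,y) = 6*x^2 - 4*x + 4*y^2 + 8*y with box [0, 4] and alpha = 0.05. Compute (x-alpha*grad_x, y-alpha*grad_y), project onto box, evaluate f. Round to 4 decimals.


Step 1: Compute gradient at (1.756, -2.7059).
grad_x = 2*6*1.756 - 4 = 17.072
grad_y = 2*4*-2.7059 + 8 = -13.6472
Step 2: Gradient step.
x_raw = 1.756 - 0.05*17.072 = 0.9024
y_raw = -2.7059 - 0.05*-13.6472 = -2.0235
Step 3: Project onto [0, 4].
x_proj = clip(0.9024) = 0.9024
y_proj = clip(-2.0235) = 0.0
Step 4: Evaluate f.
f(0.9024, 0.0) = 1.2764


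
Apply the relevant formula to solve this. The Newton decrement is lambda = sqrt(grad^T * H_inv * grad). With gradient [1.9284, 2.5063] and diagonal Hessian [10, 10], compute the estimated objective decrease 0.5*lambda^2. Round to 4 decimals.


Step 1: H is diagonal, so H^(-1) * g = [0.1928, 0.2506].
Step 2: g^T H^(-1) g = sum_i g_i^2 / H_ii
  = (1.9284)^2/10 + (2.5063)^2/10
  = 0.3719 + 0.6282 = 1.0
Step 3: Objective decrease = 0.5 * g^T H^(-1) g = 0.5


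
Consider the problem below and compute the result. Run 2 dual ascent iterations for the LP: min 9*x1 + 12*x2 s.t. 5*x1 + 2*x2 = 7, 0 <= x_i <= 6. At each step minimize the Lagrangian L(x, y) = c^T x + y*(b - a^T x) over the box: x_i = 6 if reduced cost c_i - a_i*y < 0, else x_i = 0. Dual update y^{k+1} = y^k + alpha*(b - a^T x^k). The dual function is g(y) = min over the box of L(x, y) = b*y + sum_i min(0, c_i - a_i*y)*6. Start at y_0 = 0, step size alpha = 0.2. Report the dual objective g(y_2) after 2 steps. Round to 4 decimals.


Dual ascent for LP: min 9*x1 + 12*x2, 5*x1 + 2*x2 = 7, 0 <= x_i <= 6
Step 1: y^k = 0.0, reduced costs: (9.0, 12.0)
  x^k = (0.0, 0.0), subgradient = b - a^T x = 7.0
  y^{k+1} = 0.0 + 0.2*7.0 = 1.4
Step 2: y^k = 1.4, reduced costs: (2.0, 9.2)
  x^k = (0.0, 0.0), subgradient = b - a^T x = 7.0
  y^{k+1} = 1.4 + 0.2*7.0 = 2.8
Dual objective at y_2 = 2.8: reduced costs (-5.0, 6.4), box minimizer x = (6.0, 0.0)
g(y_2) = b*y + (c1 - a1*y)*x1 + (c2 - a2*y)*x2 = 7*2.8 + (-5.0)*6.0 + 6.4*0.0 = 19.6 - 30.0 + 0.0 = -10.4


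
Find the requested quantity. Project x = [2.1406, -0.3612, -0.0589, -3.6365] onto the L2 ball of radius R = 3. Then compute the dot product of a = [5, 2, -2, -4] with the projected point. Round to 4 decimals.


Step 1: Compute ||x|| (intermediates to 6 decimals).
||x|| = sqrt(2.1406^2 + (-0.3612)^2 + (-0.0589)^2 + (-3.6365)^2) = 4.235591
Step 2: Project.
Since ||x|| > R, scale = R/||x|| = 3/4.235591 = 0.708284, proj(x) = scale * x
proj(x) = [1.516153, -0.255832, -0.041718, -2.575675]
Step 3: Dot product.
a^T * proj(x) = 5*1.516153 + 2*(-0.255832) - 2*(-0.041718) - 4*(-2.575675) = 17.4552


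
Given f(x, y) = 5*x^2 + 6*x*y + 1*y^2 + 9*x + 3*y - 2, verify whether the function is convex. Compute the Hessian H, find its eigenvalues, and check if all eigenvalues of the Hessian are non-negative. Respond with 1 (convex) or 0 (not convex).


The Hessian of f(x,y) = 5*x^2 + 6*x*y + 1*y^2 + 9*x + 3*y - 2 is:
H = [[10, 6], [6, 2]]
Trace = 10 + 2 = 12
Determinant = 10*2 - (6)^2 = -16
Discriminant = (12)^2 - 4*-16 = 208.0
Eigenvalues: lambda_1 = -1.2111, lambda_2 = 13.2111
The function is not convex.

0


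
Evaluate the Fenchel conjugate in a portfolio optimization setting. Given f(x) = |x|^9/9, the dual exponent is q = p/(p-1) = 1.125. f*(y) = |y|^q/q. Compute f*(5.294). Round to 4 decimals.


The conjugate exponent q satisfies 1/p + 1/q = 1.
p = 9, so q = 9/(9 - 1) = 1.125
|y|^q = 5.294^1.125 = 6.5201
f*(5.294) = 6.5201 / 1.125 = 5.7957


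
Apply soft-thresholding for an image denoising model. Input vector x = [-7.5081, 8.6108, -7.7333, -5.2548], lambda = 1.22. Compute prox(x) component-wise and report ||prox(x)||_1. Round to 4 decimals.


Soft-thresholding with lambda = 1.22:
prox(-7.5081) = sign(-7.5081)*max(|-7.5081| - 1.22, 0) = -6.2881
prox(8.6108) = sign(8.6108)*max(|8.6108| - 1.22, 0) = 7.3908
prox(-7.7333) = sign(-7.7333)*max(|-7.7333| - 1.22, 0) = -6.5133
prox(-5.2548) = sign(-5.2548)*max(|-5.2548| - 1.22, 0) = -4.0348
prox(x) = [-6.2881, 7.3908, -6.5133, -4.0348]
||prox(x)||_1 = 6.2881 + 7.3908 + 6.5133 + 4.0348 = 24.227


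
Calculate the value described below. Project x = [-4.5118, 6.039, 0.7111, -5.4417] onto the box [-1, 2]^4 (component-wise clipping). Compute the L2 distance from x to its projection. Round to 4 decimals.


Project each component onto [-1, 2].
clip(-4.5118) = -1.0, clip(6.039) = 2.0, clip(0.7111) = 0.7111, clip(-5.4417) = -1.0
Projection = [-1.0, 2.0, 0.7111, -1.0]
Squared diffs: [12.3327, 16.3135, 0.0, 19.7287]
Distance = sqrt(48.3749) = 6.9552


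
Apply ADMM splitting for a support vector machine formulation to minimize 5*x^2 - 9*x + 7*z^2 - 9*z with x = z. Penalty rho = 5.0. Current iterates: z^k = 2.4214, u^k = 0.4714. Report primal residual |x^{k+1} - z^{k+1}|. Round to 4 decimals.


ADMM iteration with rho = 5.0, z^k = 2.4214, u^k = 0.4714
Step 1: x-update.
Minimize 5*x^2 - 9*x + (5.0/2)*(x - 2.4214 + 0.4714)^2
FOC: (2*5 + 5.0)*x = 9 + 5.0*(2.4214 - 0.4714)
x^{k+1} = 1.25
Step 2: z-update.
Minimize 7*z^2 - 9*z + (5.0/2)*(1.25 - z + 0.4714)^2
FOC: (2*7 + 5.0)*z = 9 + 5.0*(1.25 + 0.4714)
z^{k+1} = 0.9267
Step 3: u-update.
u^{k+1} = 0.4714 + 1.25 - 0.9267 = 0.7947
Step 4: Primal residual = |1.25 - 0.9267| = 0.3233


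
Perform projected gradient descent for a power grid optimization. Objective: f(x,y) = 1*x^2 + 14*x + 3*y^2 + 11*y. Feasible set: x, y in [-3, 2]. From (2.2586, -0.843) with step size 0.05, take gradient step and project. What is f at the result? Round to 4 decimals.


Step 1: Compute gradient at (2.2586, -0.843).
grad_x = 2*1*2.2586 + 14 = 18.5172
grad_y = 2*3*-0.843 + 11 = 5.942
Step 2: Gradient step.
x_raw = 2.2586 - 0.05*18.5172 = 1.3327
y_raw = -0.843 - 0.05*5.942 = -1.1401
Step 3: Project onto [-3, 2].
x_proj = clip(1.3327) = 1.3327
y_proj = clip(-1.1401) = -1.1401
Step 4: Evaluate f.
f(1.3327, -1.1401) = 11.7929


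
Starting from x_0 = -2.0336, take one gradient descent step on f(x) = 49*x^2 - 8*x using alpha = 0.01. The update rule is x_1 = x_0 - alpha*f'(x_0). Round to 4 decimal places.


We compute the gradient at x_0 and apply the update.
f'(x) = 98*x - 8
f'(-2.0336) = 98*-2.0336 - 8 = -207.2928
x_1 = -2.0336 - 0.01*-207.2928 = 0.0393


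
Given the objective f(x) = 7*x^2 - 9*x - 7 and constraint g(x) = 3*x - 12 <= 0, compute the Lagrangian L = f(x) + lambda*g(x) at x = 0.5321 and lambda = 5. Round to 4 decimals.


Step 1: Evaluate f(x).
f(0.5321) = 7*0.5321^2 - 9*0.5321 - 7 = -9.807
Step 2: Evaluate g(x).
g(0.5321) = 3*0.5321 - 12 = -10.4037
Step 3: Compute Lagrangian.
L = -9.807 + 5*-10.4037 = -61.8255


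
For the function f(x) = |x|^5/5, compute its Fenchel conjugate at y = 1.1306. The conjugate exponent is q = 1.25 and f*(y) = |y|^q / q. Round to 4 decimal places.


The conjugate exponent q satisfies 1/p + 1/q = 1.
p = 5, so q = 5/(5 - 1) = 1.25
|y|^q = 1.1306^1.25 = 1.1658
f*(1.1306) = 1.1658 / 1.25 = 0.9327


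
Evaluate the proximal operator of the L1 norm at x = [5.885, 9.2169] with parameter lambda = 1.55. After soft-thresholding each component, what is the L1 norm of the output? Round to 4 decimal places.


Soft-thresholding with lambda = 1.55:
prox(5.885) = sign(5.885)*max(|5.885| - 1.55, 0) = 4.335
prox(9.2169) = sign(9.2169)*max(|9.2169| - 1.55, 0) = 7.6669
prox(x) = [4.335, 7.6669]
||prox(x)||_1 = 4.335 + 7.6669 = 12.0019


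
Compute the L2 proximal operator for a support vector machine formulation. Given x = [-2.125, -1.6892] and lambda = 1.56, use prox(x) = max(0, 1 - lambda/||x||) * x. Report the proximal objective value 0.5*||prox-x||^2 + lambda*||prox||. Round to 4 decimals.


Step 1: Compute ||x||.
||x|| = 2.7146
Step 2: Compute scaling factor.
scale = max(0, 1 - 1.56/2.7146) = 0.4253
Step 3: prox(x) = [-0.9038, -0.7185]
||prox(x)|| = 1.1546
Step 4: Proximal objective.
0.5*||prox-x||^2 = 1.2168
lambda*||prox|| = 1.8012
Total = 3.018


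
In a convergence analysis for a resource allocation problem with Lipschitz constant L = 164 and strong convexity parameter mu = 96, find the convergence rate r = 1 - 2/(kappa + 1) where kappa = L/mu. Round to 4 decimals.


Step 1: Compute the condition number.
kappa = L/mu = 164/96 = 1.7083
Step 2: Compute the convergence rate.
r = 1 - 2/(kappa + 1) = 1 - 2*mu/(L + mu) = (L - mu)/(L + mu) = 68/260 = 0.2615


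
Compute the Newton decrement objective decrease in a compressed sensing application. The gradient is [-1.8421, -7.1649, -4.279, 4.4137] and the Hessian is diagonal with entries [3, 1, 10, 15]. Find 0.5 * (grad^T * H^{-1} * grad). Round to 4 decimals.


Step 1: H is diagonal, so H^(-1) * g = [-0.614, -7.1649, -0.4279, 0.2942].
Step 2: g^T H^(-1) g = sum_i g_i^2 / H_ii
  = (-1.8421)^2/3 + (-7.1649)^2/1 + (-4.279)^2/10 + (4.4137)^2/15
  = 1.1311 + 51.3358 + 1.831 + 1.2987 = 55.5966
Step 3: Objective decrease = 0.5 * g^T H^(-1) g = 27.7983


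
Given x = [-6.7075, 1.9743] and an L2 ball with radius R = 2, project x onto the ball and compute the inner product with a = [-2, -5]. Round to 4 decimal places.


Step 1: Compute ||x|| (intermediates to 6 decimals).
||x|| = sqrt((-6.7075)^2 + 1.9743^2) = 6.992025
Step 2: Project.
Since ||x|| > R, scale = R/||x|| = 2/6.992025 = 0.28604, proj(x) = scale * x
proj(x) = [-1.918613, 0.564729]
Step 3: Dot product.
a^T * proj(x) = -2*(-1.918613) - 5*0.564729 = 1.0136


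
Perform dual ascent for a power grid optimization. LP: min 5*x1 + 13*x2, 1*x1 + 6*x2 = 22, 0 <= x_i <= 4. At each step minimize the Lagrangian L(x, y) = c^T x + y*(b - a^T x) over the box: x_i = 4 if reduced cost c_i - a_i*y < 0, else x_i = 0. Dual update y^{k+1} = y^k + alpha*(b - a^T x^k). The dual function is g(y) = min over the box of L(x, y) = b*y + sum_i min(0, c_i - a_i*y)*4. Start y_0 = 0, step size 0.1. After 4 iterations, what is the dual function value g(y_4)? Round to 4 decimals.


Dual ascent for LP: min 5*x1 + 13*x2, 1*x1 + 6*x2 = 22, 0 <= x_i <= 4
Step 1: y^k = 0.0, reduced costs: (5.0, 13.0)
  x^k = (0.0, 0.0), subgradient = b - a^T x = 22.0
  y^{k+1} = 0.0 + 0.1*22.0 = 2.2
Step 2: y^k = 2.2, reduced costs: (2.8, -0.2)
  x^k = (0.0, 4.0), subgradient = b - a^T x = -2.0
  y^{k+1} = 2.2 + 0.1*-2.0 = 2.0
Step 3: y^k = 2.0, reduced costs: (3.0, 1.0)
  x^k = (0.0, 0.0), subgradient = b - a^T x = 22.0
  y^{k+1} = 2.0 + 0.1*22.0 = 4.2
Step 4: y^k = 4.2, reduced costs: (0.8, -12.2)
  x^k = (0.0, 4.0), subgradient = b - a^T x = -2.0
  y^{k+1} = 4.2 + 0.1*-2.0 = 4.0
Dual objective at y_4 = 4.0: reduced costs (1.0, -11.0), box minimizer x = (0.0, 4.0)
g(y_4) = b*y + (c1 - a1*y)*x1 + (c2 - a2*y)*x2 = 22*4.0 + 1.0*0.0 + (-11.0)*4.0 = 88.0 + 0.0 - 44.0 = 44.0


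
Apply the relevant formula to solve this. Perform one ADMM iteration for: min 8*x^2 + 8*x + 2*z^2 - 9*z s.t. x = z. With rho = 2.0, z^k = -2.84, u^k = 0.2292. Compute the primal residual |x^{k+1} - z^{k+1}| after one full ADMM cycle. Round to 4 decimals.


ADMM iteration with rho = 2.0, z^k = -2.84, u^k = 0.2292
Step 1: x-update.
Minimize 8*x^2 + 8*x + (2.0/2)*(x + 2.84 + 0.2292)^2
FOC: (2*8 + 2.0)*x = -8 + 2.0*(-2.84 - 0.2292)
x^{k+1} = -0.7855
Step 2: z-update.
Minimize 2*z^2 - 9*z + (2.0/2)*(-0.7855 - z + 0.2292)^2
FOC: (2*2 + 2.0)*z = 9 + 2.0*(-0.7855 + 0.2292)
z^{k+1} = 1.3146
Step 3: u-update.
u^{k+1} = 0.2292 - 0.7855 - 1.3146 = -1.8708
Step 4: Primal residual = |-0.7855 - 1.3146| = 2.1


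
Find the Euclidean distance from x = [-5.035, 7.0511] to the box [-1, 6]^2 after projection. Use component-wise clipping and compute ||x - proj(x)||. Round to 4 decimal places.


Project each component onto [-1, 6].
clip(-5.035) = -1.0, clip(7.0511) = 6.0
Projection = [-1.0, 6.0]
Squared diffs: [16.2812, 1.1048]
Distance = sqrt(17.386) = 4.1697


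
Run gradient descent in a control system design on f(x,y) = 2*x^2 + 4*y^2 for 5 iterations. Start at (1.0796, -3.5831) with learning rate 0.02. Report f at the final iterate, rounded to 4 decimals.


Gradient descent on f(x,y) = 2*x^2 + 4*y^2.
Starting point: (1.0796, -3.5831), alpha = 0.02
Step 1: grad_x = 2*2*1.0796 = 4.3184, grad_y = 2*4*-3.5831 = -28.6648
  x_1 = 1.0796 - 0.02*4.3184 = 0.9932
  y_1 = -3.5831 - 0.02*-28.6648 = -3.0098
Step 2: grad_x = 2*2*0.9932 = 3.9729, grad_y = 2*4*-3.0098 = -24.0784
  x_2 = 0.9932 - 0.02*3.9729 = 0.9138
  y_2 = -3.0098 - 0.02*-24.0784 = -2.5282
Step 3: grad_x = 2*2*0.9138 = 3.6551, grad_y = 2*4*-2.5282 = -20.2259
  x_3 = 0.9138 - 0.02*3.6551 = 0.8407
  y_3 = -2.5282 - 0.02*-20.2259 = -2.1237
Step 4: grad_x = 2*2*0.8407 = 3.3627, grad_y = 2*4*-2.1237 = -16.9897
  x_4 = 0.8407 - 0.02*3.3627 = 0.7734
  y_4 = -2.1237 - 0.02*-16.9897 = -1.7839
Step 5: grad_x = 2*2*0.7734 = 3.0937, grad_y = 2*4*-1.7839 = -14.2714
  x_5 = 0.7734 - 0.02*3.0937 = 0.7115
  y_5 = -1.7839 - 0.02*-14.2714 = -1.4985
f(0.7115, -1.4985) = 2*0.7115^2 + 4*(-1.4985)^2 = 9.9945


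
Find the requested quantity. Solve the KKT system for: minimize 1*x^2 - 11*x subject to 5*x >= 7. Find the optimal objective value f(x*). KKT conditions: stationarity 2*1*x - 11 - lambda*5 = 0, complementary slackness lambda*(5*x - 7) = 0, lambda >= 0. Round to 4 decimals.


Step 1: Try lambda = 0 (constraint inactive).
Stationarity: 2*1*x - 11 = 0
x* = 11/(2*1) = 5.5
Check constraint: 5*5.5 = 27.5 >= 7 -- satisfied.
Step 2: Compute optimal value.
f(x*) = 1*5.5^2 - 11*5.5 = -30.25


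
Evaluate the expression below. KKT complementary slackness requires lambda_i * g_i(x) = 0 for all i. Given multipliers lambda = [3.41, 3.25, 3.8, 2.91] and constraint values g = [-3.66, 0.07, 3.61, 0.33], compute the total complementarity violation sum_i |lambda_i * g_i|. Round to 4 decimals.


KKT complementary slackness check:
lambda_1 * g_1 = 3.41 * -3.66 = -12.4806
lambda_2 * g_2 = 3.25 * 0.07 = 0.2275
lambda_3 * g_3 = 3.8 * 3.61 = 13.718
lambda_4 * g_4 = 2.91 * 0.33 = 0.9603
Total violation = 12.4806 + 0.2275 + 13.718 + 0.9603 = 27.3864


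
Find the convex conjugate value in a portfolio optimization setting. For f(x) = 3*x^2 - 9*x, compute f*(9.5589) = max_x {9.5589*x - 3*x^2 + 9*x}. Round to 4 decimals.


f*(y) = sup_x {y*x - a*x^2 - b*x} = sup_x {(y-b)*x - a*x^2}
FOC: (y - b) - 2a*x = 0 => x* = (y - b)/(2a)
x* = (9.5589 + 9)/(2*3) = 3.0932
f*(9.5589) = (y-b)^2/(4a) = (9.5589 + 9)^2/(4*3)
= 344.4328/12 = 28.7027


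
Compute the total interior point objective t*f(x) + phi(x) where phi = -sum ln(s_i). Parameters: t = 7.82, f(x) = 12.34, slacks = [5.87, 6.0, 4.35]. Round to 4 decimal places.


Step 1: Compute log-barrier.
ln values: [1.7699, 1.7918, 1.4702]
phi = -(1.7699 + 1.7918 + 1.4702) = -5.0318
Step 2: Compute augmented objective.
t*f(x) = 7.82*12.34 = 96.4988
Total = 96.4988 - 5.0318 = 91.467


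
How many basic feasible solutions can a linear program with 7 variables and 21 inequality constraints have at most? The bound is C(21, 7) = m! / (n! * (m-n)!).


Each vertex corresponds to some choice of n active constraints out of m, so the number of vertices is at most C(m, n) = m! / (n!(m-n)!).
m = 21, n = 7
Numerator: 21 * 20 * 19 * 18 * 17 * 16 * 15
Denominator: 7! = 5040
C(21, 7) = 116280


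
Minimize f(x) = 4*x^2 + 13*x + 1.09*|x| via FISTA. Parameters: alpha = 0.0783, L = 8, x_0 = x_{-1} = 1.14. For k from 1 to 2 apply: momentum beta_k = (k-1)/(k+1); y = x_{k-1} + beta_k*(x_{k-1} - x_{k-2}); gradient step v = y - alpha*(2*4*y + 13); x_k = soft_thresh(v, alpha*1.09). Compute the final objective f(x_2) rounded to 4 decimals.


FISTA on f(x) = 4*x^2 + 13*x + 1.09*|x|
L = 8, alpha = 0.0783
Iteration 1: beta = 0.0, y = 1.14 + 0.0*(1.14 - 1.14) = 1.14
  grad(y) = 22.12, v = y - alpha*grad = -0.592
  prox(v) = soft_thresh(-0.592, 0.0853) = -0.5066
Iteration 2: beta = 0.3333, y = -0.5066 + 0.3333*(-0.5066 - 1.14) = -1.0555
  grad(y) = 4.5557, v = y - alpha*grad = -1.4122
  prox(v) = soft_thresh(-1.4122, 0.0853) = -1.3269
f(x_2) = 4*(-1.3269)^2 + 13*(-1.3269) + 1.09*|-1.3269| = -8.7607


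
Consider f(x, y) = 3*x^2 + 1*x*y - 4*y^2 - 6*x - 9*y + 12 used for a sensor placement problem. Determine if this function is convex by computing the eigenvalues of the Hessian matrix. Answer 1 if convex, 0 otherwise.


The Hessian of f(x,y) = 3*x^2 + 1*x*y - 4*y^2 - 6*x - 9*y + 12 is:
H = [[6, 1], [1, -8]]
Trace = 6 - 8 = -2
Determinant = 6*-8 - (1)^2 = -49
Discriminant = (-2)^2 - 4*-49 = 200.0
Eigenvalues: lambda_1 = -8.0711, lambda_2 = 6.0711
The function is not convex.

0


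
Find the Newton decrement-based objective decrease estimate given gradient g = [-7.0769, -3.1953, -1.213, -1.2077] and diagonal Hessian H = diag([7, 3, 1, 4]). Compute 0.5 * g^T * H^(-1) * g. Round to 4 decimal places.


Step 1: H is diagonal, so H^(-1) * g = [-1.011, -1.0651, -1.213, -0.3019].
Step 2: g^T H^(-1) g = sum_i g_i^2 / H_ii
  = (-7.0769)^2/7 + (-3.1953)^2/3 + (-1.213)^2/1 + (-1.2077)^2/4
  = 7.1546 + 3.4033 + 1.4714 + 0.3646 = 12.394
Step 3: Objective decrease = 0.5 * g^T H^(-1) g = 6.197


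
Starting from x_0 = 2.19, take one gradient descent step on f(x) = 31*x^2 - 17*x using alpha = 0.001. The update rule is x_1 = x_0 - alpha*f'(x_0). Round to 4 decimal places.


We compute the gradient at x_0 and apply the update.
f'(x) = 62*x - 17
f'(2.19) = 62*2.19 - 17 = 118.78
x_1 = 2.19 - 0.001*118.78 = 2.0712


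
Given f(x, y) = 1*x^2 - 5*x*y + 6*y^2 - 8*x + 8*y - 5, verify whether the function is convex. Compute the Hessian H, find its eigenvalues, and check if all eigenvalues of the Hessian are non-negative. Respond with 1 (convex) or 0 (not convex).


The Hessian of f(x,y) = 1*x^2 - 5*x*y + 6*y^2 - 8*x + 8*y - 5 is:
H = [[2, -5], [-5, 12]]
Trace = 2 + 12 = 14
Determinant = 2*12 - (-5)^2 = -1
Discriminant = (14)^2 - 4*-1 = 200.0
Eigenvalues: lambda_1 = -0.0711, lambda_2 = 14.0711
The function is not convex.

0


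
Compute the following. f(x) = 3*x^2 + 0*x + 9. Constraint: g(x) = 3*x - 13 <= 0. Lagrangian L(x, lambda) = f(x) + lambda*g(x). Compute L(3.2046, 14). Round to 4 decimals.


Step 1: Evaluate f(x).
f(3.2046) = 3*3.2046^2 + 0*3.2046 + 9 = 39.8084
Step 2: Evaluate g(x).
g(3.2046) = 3*3.2046 - 13 = -3.3862
Step 3: Compute Lagrangian.
L = 39.8084 + 14*-3.3862 = -7.5984


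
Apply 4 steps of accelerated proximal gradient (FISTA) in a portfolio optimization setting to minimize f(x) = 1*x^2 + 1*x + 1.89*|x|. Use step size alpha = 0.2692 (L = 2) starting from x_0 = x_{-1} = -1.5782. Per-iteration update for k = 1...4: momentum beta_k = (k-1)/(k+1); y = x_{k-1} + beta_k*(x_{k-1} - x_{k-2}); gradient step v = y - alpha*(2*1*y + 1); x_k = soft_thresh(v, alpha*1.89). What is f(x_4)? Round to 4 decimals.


FISTA on f(x) = 1*x^2 + 1*x + 1.89*|x|
L = 2, alpha = 0.2692
Iteration 1: beta = 0.0, y = -1.5782 + 0.0*(-1.5782 + 1.5782) = -1.5782
  grad(y) = -2.1564, v = y - alpha*grad = -0.9977
  prox(v) = soft_thresh(-0.9977, 0.5088) = -0.4889
Iteration 2: beta = 0.3333, y = -0.4889 + 0.3333*(-0.4889 + 1.5782) = -0.1258
  grad(y) = 0.7484, v = y - alpha*grad = -0.3273
  prox(v) = soft_thresh(-0.3273, 0.5088) = 0.0
Iteration 3: beta = 0.5, y = 0.0 + 0.5*(0.0 + 0.4889) = 0.2445
  grad(y) = 1.4889, v = y - alpha*grad = -0.1564
  prox(v) = soft_thresh(-0.1564, 0.5088) = 0.0
Iteration 4: beta = 0.6, y = 0.0 + 0.6*(0.0 - 0.0) = 0.0
  grad(y) = 1.0, v = y - alpha*grad = -0.2692
  prox(v) = soft_thresh(-0.2692, 0.5088) = 0.0
f(x_4) = 1*0.0^2 + 1*0.0 + 1.89*|0.0| = 0.0


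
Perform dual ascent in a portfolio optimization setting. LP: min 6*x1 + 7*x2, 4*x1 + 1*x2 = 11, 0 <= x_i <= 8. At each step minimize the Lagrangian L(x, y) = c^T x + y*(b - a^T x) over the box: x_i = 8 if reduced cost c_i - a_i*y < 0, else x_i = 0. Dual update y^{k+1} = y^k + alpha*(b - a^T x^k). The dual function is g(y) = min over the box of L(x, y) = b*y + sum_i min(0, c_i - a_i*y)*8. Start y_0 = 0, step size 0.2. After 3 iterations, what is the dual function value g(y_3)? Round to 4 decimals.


Dual ascent for LP: min 6*x1 + 7*x2, 4*x1 + 1*x2 = 11, 0 <= x_i <= 8
Step 1: y^k = 0.0, reduced costs: (6.0, 7.0)
  x^k = (0.0, 0.0), subgradient = b - a^T x = 11.0
  y^{k+1} = 0.0 + 0.2*11.0 = 2.2
Step 2: y^k = 2.2, reduced costs: (-2.8, 4.8)
  x^k = (8.0, 0.0), subgradient = b - a^T x = -21.0
  y^{k+1} = 2.2 + 0.2*-21.0 = -2.0
Step 3: y^k = -2.0, reduced costs: (14.0, 9.0)
  x^k = (0.0, 0.0), subgradient = b - a^T x = 11.0
  y^{k+1} = -2.0 + 0.2*11.0 = 0.2
Dual objective at y_3 = 0.2: reduced costs (5.2, 6.8), box minimizer x = (0.0, 0.0)
g(y_3) = b*y + (c1 - a1*y)*x1 + (c2 - a2*y)*x2 = 11*0.2 + 5.2*0.0 + 6.8*0.0 = 2.2 + 0.0 + 0.0 = 2.2


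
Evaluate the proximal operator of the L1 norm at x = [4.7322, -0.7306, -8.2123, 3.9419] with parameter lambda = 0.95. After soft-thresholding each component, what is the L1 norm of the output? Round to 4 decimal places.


Soft-thresholding with lambda = 0.95:
prox(4.7322) = sign(4.7322)*max(|4.7322| - 0.95, 0) = 3.7822
prox(-0.7306) = sign(-0.7306)*max(|-0.7306| - 0.95, 0) = 0.0
prox(-8.2123) = sign(-8.2123)*max(|-8.2123| - 0.95, 0) = -7.2623
prox(3.9419) = sign(3.9419)*max(|3.9419| - 0.95, 0) = 2.9919
prox(x) = [3.7822, 0.0, -7.2623, 2.9919]
||prox(x)||_1 = 3.7822 + 0.0 + 7.2623 + 2.9919 = 14.0364


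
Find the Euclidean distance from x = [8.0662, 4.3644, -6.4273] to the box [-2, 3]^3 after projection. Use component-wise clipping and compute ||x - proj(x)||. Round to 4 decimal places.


Project each component onto [-2, 3].
clip(8.0662) = 3.0, clip(4.3644) = 3.0, clip(-6.4273) = -2.0
Projection = [3.0, 3.0, -2.0]
Squared diffs: [25.6664, 1.8616, 19.601]
Distance = sqrt(47.129) = 6.8651


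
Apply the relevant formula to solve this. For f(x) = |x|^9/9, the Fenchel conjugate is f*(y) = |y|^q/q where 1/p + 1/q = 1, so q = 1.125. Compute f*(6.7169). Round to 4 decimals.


The conjugate exponent q satisfies 1/p + 1/q = 1.
p = 9, so q = 9/(9 - 1) = 1.125
|y|^q = 6.7169^1.125 = 8.5225
f*(6.7169) = 8.5225 / 1.125 = 7.5755


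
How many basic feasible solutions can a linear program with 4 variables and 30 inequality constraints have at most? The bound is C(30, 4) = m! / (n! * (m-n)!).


Each vertex corresponds to some choice of n active constraints out of m, so the number of vertices is at most C(m, n) = m! / (n!(m-n)!).
m = 30, n = 4
Numerator: 30 * 29 * 28 * 27
Denominator: 4! = 24
C(30, 4) = 27405


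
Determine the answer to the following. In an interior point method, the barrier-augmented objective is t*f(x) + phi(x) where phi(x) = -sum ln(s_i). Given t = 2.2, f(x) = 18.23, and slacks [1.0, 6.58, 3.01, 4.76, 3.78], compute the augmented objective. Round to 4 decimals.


Step 1: Compute log-barrier.
ln values: [0.0, 1.884, 1.1019, 1.5602, 1.3297]
phi = -(0.0 + 1.884 + 1.1019 + 1.5602 + 1.3297) = -5.8759
Step 2: Compute augmented objective.
t*f(x) = 2.2*18.23 = 40.106
Total = 40.106 - 5.8759 = 34.2301


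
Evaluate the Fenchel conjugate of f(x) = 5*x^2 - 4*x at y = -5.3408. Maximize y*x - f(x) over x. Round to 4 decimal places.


f*(y) = sup_x {y*x - a*x^2 - b*x} = sup_x {(y-b)*x - a*x^2}
FOC: (y - b) - 2a*x = 0 => x* = (y - b)/(2a)
x* = (-5.3408 + 4)/(2*5) = -0.1341
f*(-5.3408) = (y-b)^2/(4a) = (-5.3408 + 4)^2/(4*5)
= 1.7977/20 = 0.0899


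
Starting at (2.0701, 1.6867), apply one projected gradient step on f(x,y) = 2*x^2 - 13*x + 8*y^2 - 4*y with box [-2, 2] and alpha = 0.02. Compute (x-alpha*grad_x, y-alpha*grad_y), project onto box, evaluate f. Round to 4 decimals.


Step 1: Compute gradient at (2.0701, 1.6867).
grad_x = 2*2*2.0701 - 13 = -4.7196
grad_y = 2*8*1.6867 - 4 = 22.9872
Step 2: Gradient step.
x_raw = 2.0701 - 0.02*-4.7196 = 2.1645
y_raw = 1.6867 - 0.02*22.9872 = 1.227
Step 3: Project onto [-2, 2].
x_proj = clip(2.1645) = 2.0
y_proj = clip(1.227) = 1.227
Step 4: Evaluate f.
f(2.0, 1.227) = -10.8645


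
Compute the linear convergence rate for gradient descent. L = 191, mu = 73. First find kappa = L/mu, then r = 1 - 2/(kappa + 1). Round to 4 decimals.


Step 1: Compute the condition number.
kappa = L/mu = 191/73 = 2.6164
Step 2: Compute the convergence rate.
r = 1 - 2/(kappa + 1) = 1 - 2*mu/(L + mu) = (L - mu)/(L + mu) = 118/264 = 0.447
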